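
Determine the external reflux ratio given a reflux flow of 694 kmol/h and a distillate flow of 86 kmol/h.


Reflux ratio definition: R = L / D (liquid returned / distillate withdrawn)
L = 694 kmol/h, D = 86 kmol/h
R = 694 / 86 = 8.070

8.070


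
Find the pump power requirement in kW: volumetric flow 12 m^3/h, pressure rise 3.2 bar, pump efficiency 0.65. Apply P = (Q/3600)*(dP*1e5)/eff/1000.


Q = 12 / 3600 = 0.00333333 m^3/s
P = 0.00333333 * (3.2 * 1e5) / 0.65 / 1000 = 1.641

1.641 kW


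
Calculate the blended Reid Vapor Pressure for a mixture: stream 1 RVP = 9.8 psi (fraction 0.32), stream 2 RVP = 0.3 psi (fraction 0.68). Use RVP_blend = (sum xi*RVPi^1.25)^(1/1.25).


Chevron index: RVP_blend = (sum xi*RVPi^1.25)^(1/1.25)
RVP^1.25 terms: 0.32 * 9.8^1.25 + 0.68 * 0.3^1.25 = 5.69957
RVP_blend = 5.69957^(1/1.25) = 4.024

4.024 psi


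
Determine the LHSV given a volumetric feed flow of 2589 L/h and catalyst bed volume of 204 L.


LHSV = volumetric feed rate / catalyst volume
= 2589 L/h / 204 L
= 12.69 h^-1

12.69 h^-1


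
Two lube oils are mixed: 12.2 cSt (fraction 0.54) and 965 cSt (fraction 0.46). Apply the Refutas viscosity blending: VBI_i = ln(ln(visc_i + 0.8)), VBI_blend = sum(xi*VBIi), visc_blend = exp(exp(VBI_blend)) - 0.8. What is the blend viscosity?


Refutas method: VBN_i = 14.534*ln(ln(visc_i + 0.8)) + 10.975, blended linearly by mass fraction; since VBN is linear in VBI_i = ln(ln(visc_i + 0.8)) and the fractions sum to 1, blend VBI directly: visc = exp(exp(VBI_blend)) - 0.8
VBI_1 = ln(ln(12.2 + 0.8)) = 0.941939
VBI_2 = ln(ln(965 + 0.8)) = 1.92759
VBI_blend = 0.54 * 0.941939 + 0.46 * 1.92759 = 1.39534
visc_blend = exp(exp(1.39534)) - 0.8 = 55.82

55.82 cSt


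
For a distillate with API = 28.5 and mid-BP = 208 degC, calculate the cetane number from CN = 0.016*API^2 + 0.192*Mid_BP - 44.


CN = 0.016 * 28.5^2 + 0.192 * 208 - 44
CN = 12.996 + 39.936 - 44 = 8.932

8.932


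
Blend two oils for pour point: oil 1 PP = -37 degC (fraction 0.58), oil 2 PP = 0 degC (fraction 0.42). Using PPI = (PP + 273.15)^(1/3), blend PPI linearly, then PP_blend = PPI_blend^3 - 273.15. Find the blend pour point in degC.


PPI_1 = (-37 + 273.15)^(1/3) = 6.181056
PPI_2 = (0 + 273.15)^(1/3) = 6.488342
PPI_blend = 0.58 * 6.181056 + 0.42 * 6.488342 = 6.310116
PP_blend = 6.310116^3 - 273.15 = 251.2534 - 273.15 = -21.9

-21.9 degC


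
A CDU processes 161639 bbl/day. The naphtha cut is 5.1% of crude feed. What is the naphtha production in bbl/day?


Crude throughput = 161639 bbl/day
Fraction yield = 5.1%
yield = throughput * fraction / 100
yield = 161639 * 5.1 / 100 = 8243.589

8243.589 bbl/day


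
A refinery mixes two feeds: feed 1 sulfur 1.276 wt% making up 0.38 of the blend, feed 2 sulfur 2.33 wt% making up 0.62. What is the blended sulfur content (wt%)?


Linear sulfur blending: S_blend = x1*S1 + x2*S2
Contribution 1: 0.38 * 1.276 = 0.48488 wt%
Contribution 2: 0.62 * 2.33 = 1.4446 wt%
S_blend = 0.48488 + 1.4446 = 1.92948

1.92948 wt%


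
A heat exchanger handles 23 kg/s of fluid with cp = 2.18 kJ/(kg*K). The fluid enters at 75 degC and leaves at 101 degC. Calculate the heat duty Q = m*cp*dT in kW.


Q = m_dot * cp * delta_T
delta_T = 101 - 75 = 26 K
Q = 23 * 2.18 * 26
= 50.14 * 26
= 1303.64 kW

1303.64 kW


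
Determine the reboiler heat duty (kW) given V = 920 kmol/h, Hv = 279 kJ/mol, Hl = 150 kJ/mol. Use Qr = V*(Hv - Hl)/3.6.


Qr = 920 * (279 - 150) / 3.6 = 920 * 129 / 3.6 = 32970

32970 kW


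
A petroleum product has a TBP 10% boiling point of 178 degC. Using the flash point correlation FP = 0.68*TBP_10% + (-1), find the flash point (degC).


FP = 0.68 * 178 + (-1) = 120.04

120.04 degC


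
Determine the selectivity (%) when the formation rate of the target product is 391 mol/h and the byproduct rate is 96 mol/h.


Selectivity = desired / (desired + undesired) * 100
Total products = 391 + 96 = 487 mol/h
S = 391 / 487 * 100
= 0.8029 * 100
= 80.29 %

80.29 %


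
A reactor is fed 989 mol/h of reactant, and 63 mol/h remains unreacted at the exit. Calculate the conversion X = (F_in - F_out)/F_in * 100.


X = (F_in - F_out) / F_in * 100
Moles reacted = 989 - 63 = 926
X = 926 / 989 * 100
= 0.9363 * 100
= 93.63 %

93.63 %


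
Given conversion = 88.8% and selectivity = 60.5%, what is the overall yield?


Overall yield = conversion (%) * selectivity (%) / 100
Conversion = 88.8%, Selectivity = 60.5%
Y = 88.8 * 60.5 / 100
= 53.724 %

53.724 %


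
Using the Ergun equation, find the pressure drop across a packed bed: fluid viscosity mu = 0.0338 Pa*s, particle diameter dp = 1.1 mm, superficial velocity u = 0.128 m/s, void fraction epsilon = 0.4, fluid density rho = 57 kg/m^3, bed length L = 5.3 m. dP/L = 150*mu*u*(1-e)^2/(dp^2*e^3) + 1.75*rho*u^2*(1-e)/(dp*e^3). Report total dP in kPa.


dp = 1.1 mm = 0.0011 m
Viscous term = 150*0.0338*0.128*(1-0.4)^2 / (0.0011^2*0.4^3) = 3016860
Inertial term = 1.75*57*0.128^2*(1-0.4) / (0.0011*0.4^3) = 13928.7
dP/L = 3016860 + 13928.7 = 3030790 Pa/m
dP = 3030790 * 5.3 / 1000 = 16060 kPa

16060 kPa


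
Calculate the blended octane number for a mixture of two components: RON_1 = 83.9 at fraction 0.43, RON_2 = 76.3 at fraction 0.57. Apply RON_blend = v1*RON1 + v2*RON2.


Linear blending: RON_blend = sum(vi * RONi)
Contribution 1: 0.43 * 83.9 = 36.077
Contribution 2: 0.57 * 76.3 = 43.491
RON_blend = 36.077 + 43.491 = 79.568

79.568


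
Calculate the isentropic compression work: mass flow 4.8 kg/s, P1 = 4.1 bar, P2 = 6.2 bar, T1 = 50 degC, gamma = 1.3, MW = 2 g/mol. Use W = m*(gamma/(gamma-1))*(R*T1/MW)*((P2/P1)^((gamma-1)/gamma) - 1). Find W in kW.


Isentropic work: W = m*(gamma/(gamma-1))*(R*T1/MW)*((P2/P1)^((gamma-1)/gamma) - 1)
T1 = 50 + 273.15 = 323.15 K
Pressure ratio = 6.2 / 4.1 = 1.5122
Exponent = (1.3 - 1)/1.3 = 0.230769
(P2/P1)^exp - 1 = 1.5122^0.230769 - 1 = 0.100141
W = 4.8 * 1.3 / 0.3 * 8.314 * 323.15 / 2 * 0.100141 = 2798

2798 kW


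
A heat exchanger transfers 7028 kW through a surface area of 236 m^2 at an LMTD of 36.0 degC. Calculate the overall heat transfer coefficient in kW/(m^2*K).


From Q = U*A*LMTD, U = Q / (A * LMTD)
U = 7028 / (236 * 36.0) = 7028 / 8496 = 0.8272

0.8272 kW/(m^2*K)


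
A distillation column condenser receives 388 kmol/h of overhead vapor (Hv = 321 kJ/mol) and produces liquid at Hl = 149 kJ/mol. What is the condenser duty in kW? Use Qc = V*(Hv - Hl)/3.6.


Qc = 388 * (321 - 149) / 3.6 = 388 * 172 / 3.6 = 18540

18540 kW


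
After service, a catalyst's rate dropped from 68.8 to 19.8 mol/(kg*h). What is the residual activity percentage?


Activity (%) = (rate_used / rate_fresh) * 100
rate_used = 19.8, rate_fresh = 68.8
= (19.8 / 68.8) * 100
= 0.2878 * 100 = 28.78

28.78 %


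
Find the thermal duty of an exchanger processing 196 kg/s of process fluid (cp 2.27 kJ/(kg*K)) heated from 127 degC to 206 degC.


Q = m_dot * cp * delta_T
delta_T = 206 - 127 = 79 K
Q = 196 * 2.27 * 79
= 444.92 * 79
= 35148.68 kW

35148.68 kW


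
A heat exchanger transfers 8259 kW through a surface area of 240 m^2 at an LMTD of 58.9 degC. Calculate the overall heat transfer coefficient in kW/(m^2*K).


From Q = U*A*LMTD, U = Q / (A * LMTD)
U = 8259 / (240 * 58.9) = 8259 / 14136 = 0.5843

0.5843 kW/(m^2*K)


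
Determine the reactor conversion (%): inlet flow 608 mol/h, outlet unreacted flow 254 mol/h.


X = (F_in - F_out) / F_in * 100
Moles reacted = 608 - 254 = 354
X = 354 / 608 * 100
= 0.5822 * 100
= 58.22 %

58.22 %


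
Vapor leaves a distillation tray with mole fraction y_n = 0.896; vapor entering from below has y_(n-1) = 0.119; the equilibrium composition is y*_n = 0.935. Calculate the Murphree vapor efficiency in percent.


Murphree vapor efficiency: EMV = (y_n - y_(n-1)) / (y*_n - y_(n-1)) * 100
EMV = (0.896 - 0.119) / (0.935 - 0.119) * 100 = 0.777 / 0.816 * 100 = 95.22

95.22 %


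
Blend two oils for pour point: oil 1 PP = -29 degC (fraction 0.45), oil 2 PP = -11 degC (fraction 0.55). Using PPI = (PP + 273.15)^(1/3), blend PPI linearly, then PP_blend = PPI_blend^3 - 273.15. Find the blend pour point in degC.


PPI_1 = (-29 + 273.15)^(1/3) = 6.25008
PPI_2 = (-11 + 273.15)^(1/3) = 6.400049
PPI_blend = 0.45 * 6.25008 + 0.55 * 6.400049 = 6.332563
PP_blend = 6.332563^3 - 273.15 = 253.9444 - 273.15 = -19.21

-19.21 degC


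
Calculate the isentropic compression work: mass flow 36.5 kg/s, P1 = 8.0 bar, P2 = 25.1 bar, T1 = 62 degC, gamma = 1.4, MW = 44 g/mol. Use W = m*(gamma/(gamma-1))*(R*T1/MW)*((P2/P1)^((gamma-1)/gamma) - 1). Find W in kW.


Isentropic work: W = m*(gamma/(gamma-1))*(R*T1/MW)*((P2/P1)^((gamma-1)/gamma) - 1)
T1 = 62 + 273.15 = 335.15 K
Pressure ratio = 25.1 / 8.0 = 3.1375
Exponent = (1.4 - 1)/1.4 = 0.285714
(P2/P1)^exp - 1 = 3.1375^0.285714 - 1 = 0.386376
W = 36.5 * 1.4 / 0.4 * 8.314 * 335.15 / 44 * 0.386376 = 3126

3126 kW


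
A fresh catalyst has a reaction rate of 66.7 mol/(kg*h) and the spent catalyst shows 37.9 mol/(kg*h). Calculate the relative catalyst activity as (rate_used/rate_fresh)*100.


Activity (%) = (rate_used / rate_fresh) * 100
rate_used = 37.9, rate_fresh = 66.7
= (37.9 / 66.7) * 100
= 0.5682 * 100 = 56.82

56.82 %


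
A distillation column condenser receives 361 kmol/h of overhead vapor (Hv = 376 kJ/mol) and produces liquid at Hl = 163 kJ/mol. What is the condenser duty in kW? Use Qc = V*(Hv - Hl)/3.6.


Qc = 361 * (376 - 163) / 3.6 = 361 * 213 / 3.6 = 21360

21360 kW


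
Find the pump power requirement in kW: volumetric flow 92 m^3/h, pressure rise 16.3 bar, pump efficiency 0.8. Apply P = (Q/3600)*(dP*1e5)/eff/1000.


Q = 92 / 3600 = 0.0255556 m^3/s
P = 0.0255556 * (16.3 * 1e5) / 0.8 / 1000 = 52.07

52.07 kW


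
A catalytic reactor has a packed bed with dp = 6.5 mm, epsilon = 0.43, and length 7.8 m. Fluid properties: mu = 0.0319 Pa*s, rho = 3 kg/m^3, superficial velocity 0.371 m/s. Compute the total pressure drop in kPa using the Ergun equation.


dp = 6.5 mm = 0.0065 m
Viscous term = 150*0.0319*0.371*(1-0.43)^2 / (0.0065^2*0.43^3) = 171701
Inertial term = 1.75*3*0.371^2*(1-0.43) / (0.0065*0.43^3) = 797.009
dP/L = 171701 + 797.009 = 172498 Pa/m
dP = 172498 * 7.8 / 1000 = 1345 kPa

1345 kPa


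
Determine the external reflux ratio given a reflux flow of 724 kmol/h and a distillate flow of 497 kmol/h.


Reflux ratio definition: R = L / D (liquid returned / distillate withdrawn)
L = 724 kmol/h, D = 497 kmol/h
R = 724 / 497 = 1.457

1.457


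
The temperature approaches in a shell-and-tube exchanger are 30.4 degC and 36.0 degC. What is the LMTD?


LMTD = (dT1 - dT2) / ln(dT1/dT2)
= (30.4 - 36.0) / ln(30.4 / 36.0) = -5.6 / -0.169076 = 33.12

33.12 degC


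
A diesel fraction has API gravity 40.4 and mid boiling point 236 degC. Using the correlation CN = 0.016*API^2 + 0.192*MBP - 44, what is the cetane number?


CN = 0.016 * 40.4^2 + 0.192 * 236 - 44
CN = 26.11456 + 45.312 - 44 = 27.42656

27.42656


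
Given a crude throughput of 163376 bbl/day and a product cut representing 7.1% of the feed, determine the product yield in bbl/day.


Crude throughput = 163376 bbl/day
Fraction yield = 7.1%
yield = throughput * fraction / 100
yield = 163376 * 7.1 / 100 = 11599.696

11599.696 bbl/day


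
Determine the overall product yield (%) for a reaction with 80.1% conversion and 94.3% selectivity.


Overall yield = conversion (%) * selectivity (%) / 100
Conversion = 80.1%, Selectivity = 94.3%
Y = 80.1 * 94.3 / 100
= 75.5343 %

75.5343 %


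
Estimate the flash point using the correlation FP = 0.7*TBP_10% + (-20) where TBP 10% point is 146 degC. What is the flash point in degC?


FP = 0.7 * 146 + (-20) = 82.2

82.2 degC


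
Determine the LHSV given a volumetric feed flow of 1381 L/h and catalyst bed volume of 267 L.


LHSV = volumetric feed rate / catalyst volume
= 1381 L/h / 267 L
= 5.172 h^-1

5.172 h^-1


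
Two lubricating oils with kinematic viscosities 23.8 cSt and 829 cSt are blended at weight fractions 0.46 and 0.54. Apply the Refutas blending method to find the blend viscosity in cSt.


Refutas method: VBN_i = 14.534*ln(ln(visc_i + 0.8)) + 10.975, blended linearly by mass fraction; since VBN is linear in VBI_i = ln(ln(visc_i + 0.8)) and the fractions sum to 1, blend VBI directly: visc = exp(exp(VBI_blend)) - 0.8
VBI_1 = ln(ln(23.8 + 0.8)) = 1.16401
VBI_2 = ln(ln(829 + 0.8)) = 1.90526
VBI_blend = 0.46 * 1.16401 + 0.54 * 1.90526 = 1.56428
visc_blend = exp(exp(1.56428)) - 0.8 = 118.2

118.2 cSt


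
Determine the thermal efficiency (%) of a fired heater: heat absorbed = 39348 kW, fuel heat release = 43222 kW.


Furnace efficiency = Q_absorbed / Q_fuel * 100
= 39348 / 43222 * 100 = 91.04

91.04 %


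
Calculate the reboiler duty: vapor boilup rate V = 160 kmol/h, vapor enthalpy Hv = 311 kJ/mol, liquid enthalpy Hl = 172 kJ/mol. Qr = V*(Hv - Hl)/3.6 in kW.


Qr = 160 * (311 - 172) / 3.6 = 160 * 139 / 3.6 = 6178

6178 kW


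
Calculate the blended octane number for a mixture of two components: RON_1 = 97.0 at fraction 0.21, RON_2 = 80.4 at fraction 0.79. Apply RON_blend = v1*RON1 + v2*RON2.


Linear blending: RON_blend = sum(vi * RONi)
Contribution 1: 0.21 * 97.0 = 20.37
Contribution 2: 0.79 * 80.4 = 63.516
RON_blend = 20.37 + 63.516 = 83.886

83.886


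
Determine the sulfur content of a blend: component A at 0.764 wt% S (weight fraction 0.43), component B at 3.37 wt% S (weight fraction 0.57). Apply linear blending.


Linear sulfur blending: S_blend = x1*S1 + x2*S2
Contribution 1: 0.43 * 0.764 = 0.32852 wt%
Contribution 2: 0.57 * 3.37 = 1.9209 wt%
S_blend = 0.32852 + 1.9209 = 2.24942

2.24942 wt%


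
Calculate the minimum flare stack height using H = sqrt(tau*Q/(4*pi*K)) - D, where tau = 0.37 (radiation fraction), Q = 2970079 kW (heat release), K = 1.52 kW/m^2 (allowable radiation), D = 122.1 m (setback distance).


tau*Q/(4*pi*K) = 0.37 * 2970079 / (4 * pi * 1.52) = 57532.9
sqrt(57532.9) = 239.86
H = 239.86 - 122.1 = 117.8

117.8 m


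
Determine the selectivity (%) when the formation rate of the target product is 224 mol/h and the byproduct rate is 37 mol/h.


Selectivity = desired / (desired + undesired) * 100
Total products = 224 + 37 = 261 mol/h
S = 224 / 261 * 100
= 0.8582 * 100
= 85.82 %

85.82 %


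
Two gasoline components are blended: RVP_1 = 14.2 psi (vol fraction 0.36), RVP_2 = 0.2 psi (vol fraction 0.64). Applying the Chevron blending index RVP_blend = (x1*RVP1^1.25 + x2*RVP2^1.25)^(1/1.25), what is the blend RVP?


Chevron index: RVP_blend = (sum xi*RVPi^1.25)^(1/1.25)
RVP^1.25 terms: 0.36 * 14.2^1.25 + 0.64 * 0.2^1.25 = 10.0091
RVP_blend = 10.0091^(1/1.25) = 6.314

6.314 psi


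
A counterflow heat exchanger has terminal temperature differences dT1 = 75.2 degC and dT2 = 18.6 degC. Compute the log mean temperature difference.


LMTD = (dT1 - dT2) / ln(dT1/dT2)
= (75.2 - 18.6) / ln(75.2 / 18.6) = 56.6 / 1.39699 = 40.52

40.52 degC


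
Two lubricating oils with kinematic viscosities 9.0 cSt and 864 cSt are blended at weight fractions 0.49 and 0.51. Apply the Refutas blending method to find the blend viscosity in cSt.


Refutas method: VBN_i = 14.534*ln(ln(visc_i + 0.8)) + 10.975, blended linearly by mass fraction; since VBN is linear in VBI_i = ln(ln(visc_i + 0.8)) and the fractions sum to 1, blend VBI directly: visc = exp(exp(VBI_blend)) - 0.8
VBI_1 = ln(ln(9.0 + 0.8)) = 0.82522
VBI_2 = ln(ln(864 + 0.8)) = 1.91139
VBI_blend = 0.49 * 0.82522 + 0.51 * 1.91139 = 1.37917
visc_blend = exp(exp(1.37917)) - 0.8 = 52.27

52.27 cSt


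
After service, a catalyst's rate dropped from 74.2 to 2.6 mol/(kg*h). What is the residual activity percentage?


Activity (%) = (rate_used / rate_fresh) * 100
rate_used = 2.6, rate_fresh = 74.2
= (2.6 / 74.2) * 100
= 0.03504 * 100 = 3.504

3.504 %


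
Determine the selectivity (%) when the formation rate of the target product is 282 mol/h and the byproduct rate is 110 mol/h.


Selectivity = desired / (desired + undesired) * 100
Total products = 282 + 110 = 392 mol/h
S = 282 / 392 * 100
= 0.7194 * 100
= 71.94 %

71.94 %


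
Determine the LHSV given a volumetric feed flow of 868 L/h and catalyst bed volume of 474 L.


LHSV = volumetric feed rate / catalyst volume
= 868 L/h / 474 L
= 1.831 h^-1

1.831 h^-1


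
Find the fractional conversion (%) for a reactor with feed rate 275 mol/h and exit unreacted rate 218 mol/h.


X = (F_in - F_out) / F_in * 100
Moles reacted = 275 - 218 = 57
X = 57 / 275 * 100
= 0.2073 * 100
= 20.73 %

20.73 %


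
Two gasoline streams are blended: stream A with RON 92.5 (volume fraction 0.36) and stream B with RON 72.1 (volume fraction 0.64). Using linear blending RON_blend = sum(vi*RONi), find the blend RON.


Linear blending: RON_blend = sum(vi * RONi)
Contribution 1: 0.36 * 92.5 = 33.3
Contribution 2: 0.64 * 72.1 = 46.144
RON_blend = 33.3 + 46.144 = 79.444

79.444


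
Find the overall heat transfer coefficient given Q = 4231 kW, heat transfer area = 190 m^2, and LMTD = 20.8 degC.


From Q = U*A*LMTD, U = Q / (A * LMTD)
U = 4231 / (190 * 20.8) = 4231 / 3952 = 1.071

1.071 kW/(m^2*K)


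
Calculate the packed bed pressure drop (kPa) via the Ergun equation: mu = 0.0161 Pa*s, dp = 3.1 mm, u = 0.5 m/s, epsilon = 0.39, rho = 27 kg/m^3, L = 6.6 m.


dp = 3.1 mm = 0.0031 m
Viscous term = 150*0.0161*0.5*(1-0.39)^2 / (0.0031^2*0.39^3) = 788188
Inertial term = 1.75*27*0.5^2*(1-0.39) / (0.0031*0.39^3) = 39184.7
dP/L = 788188 + 39184.7 = 827373 Pa/m
dP = 827373 * 6.6 / 1000 = 5461 kPa

5461 kPa


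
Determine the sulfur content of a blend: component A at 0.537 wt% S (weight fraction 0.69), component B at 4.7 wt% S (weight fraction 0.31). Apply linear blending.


Linear sulfur blending: S_blend = x1*S1 + x2*S2
Contribution 1: 0.69 * 0.537 = 0.37053 wt%
Contribution 2: 0.31 * 4.7 = 1.457 wt%
S_blend = 0.37053 + 1.457 = 1.82753

1.82753 wt%


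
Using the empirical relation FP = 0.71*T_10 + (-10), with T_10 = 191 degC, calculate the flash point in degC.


FP = 0.71 * 191 + (-10) = 125.61

125.61 degC


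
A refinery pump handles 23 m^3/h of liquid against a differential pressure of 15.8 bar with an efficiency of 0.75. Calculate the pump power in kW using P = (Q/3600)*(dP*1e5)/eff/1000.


Q = 23 / 3600 = 0.00638889 m^3/s
P = 0.00638889 * (15.8 * 1e5) / 0.75 / 1000 = 13.46

13.46 kW


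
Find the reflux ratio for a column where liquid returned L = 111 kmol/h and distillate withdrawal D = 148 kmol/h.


Reflux ratio definition: R = L / D (liquid returned / distillate withdrawn)
L = 111 kmol/h, D = 148 kmol/h
R = 111 / 148 = 0.7500

0.7500


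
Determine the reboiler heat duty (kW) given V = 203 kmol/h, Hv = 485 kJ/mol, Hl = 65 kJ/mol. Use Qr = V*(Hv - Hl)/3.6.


Qr = 203 * (485 - 65) / 3.6 = 203 * 420 / 3.6 = 23680

23680 kW


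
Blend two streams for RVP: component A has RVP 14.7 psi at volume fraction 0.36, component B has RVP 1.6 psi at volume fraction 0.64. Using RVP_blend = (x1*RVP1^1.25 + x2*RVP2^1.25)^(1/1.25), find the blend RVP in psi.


Chevron index: RVP_blend = (sum xi*RVPi^1.25)^(1/1.25)
RVP^1.25 terms: 0.36 * 14.7^1.25 + 0.64 * 1.6^1.25 = 11.5138
RVP_blend = 11.5138^(1/1.25) = 7.063

7.063 psi


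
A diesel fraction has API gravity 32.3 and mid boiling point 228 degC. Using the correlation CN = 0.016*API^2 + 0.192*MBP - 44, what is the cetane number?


CN = 0.016 * 32.3^2 + 0.192 * 228 - 44
CN = 16.69264 + 43.776 - 44 = 16.46864

16.46864


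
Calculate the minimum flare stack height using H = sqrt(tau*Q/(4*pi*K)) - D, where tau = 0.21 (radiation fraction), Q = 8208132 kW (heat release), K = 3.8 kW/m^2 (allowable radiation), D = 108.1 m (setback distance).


tau*Q/(4*pi*K) = 0.21 * 8208132 / (4 * pi * 3.8) = 36096.9
sqrt(36096.9) = 189.992
H = 189.992 - 108.1 = 81.89

81.89 m


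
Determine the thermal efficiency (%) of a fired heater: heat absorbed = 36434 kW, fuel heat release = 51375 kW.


Furnace efficiency = Q_absorbed / Q_fuel * 100
= 36434 / 51375 * 100 = 70.92

70.92 %


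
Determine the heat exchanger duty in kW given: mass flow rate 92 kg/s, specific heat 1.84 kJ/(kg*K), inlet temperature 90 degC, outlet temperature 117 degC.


Q = m_dot * cp * delta_T
delta_T = 117 - 90 = 27 K
Q = 92 * 1.84 * 27
= 169.28 * 27
= 4570.56 kW

4570.56 kW


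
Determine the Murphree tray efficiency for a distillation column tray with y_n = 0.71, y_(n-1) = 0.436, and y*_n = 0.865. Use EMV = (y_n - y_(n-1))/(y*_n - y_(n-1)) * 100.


Murphree vapor efficiency: EMV = (y_n - y_(n-1)) / (y*_n - y_(n-1)) * 100
EMV = (0.71 - 0.436) / (0.865 - 0.436) * 100 = 0.274 / 0.429 * 100 = 63.87

63.87 %


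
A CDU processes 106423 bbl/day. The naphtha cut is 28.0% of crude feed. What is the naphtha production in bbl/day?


Crude throughput = 106423 bbl/day
Fraction yield = 28.0%
yield = throughput * fraction / 100
yield = 106423 * 28.0 / 100 = 29798.44

29798.44 bbl/day


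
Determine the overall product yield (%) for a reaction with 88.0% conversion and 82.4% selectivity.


Overall yield = conversion (%) * selectivity (%) / 100
Conversion = 88.0%, Selectivity = 82.4%
Y = 88.0 * 82.4 / 100
= 72.512 %

72.512 %


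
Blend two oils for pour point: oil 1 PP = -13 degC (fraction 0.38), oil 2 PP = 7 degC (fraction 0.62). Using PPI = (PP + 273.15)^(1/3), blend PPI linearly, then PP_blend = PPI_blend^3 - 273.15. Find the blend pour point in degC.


PPI_1 = (-13 + 273.15)^(1/3) = 6.383731
PPI_2 = (7 + 273.15)^(1/3) = 6.543301
PPI_blend = 0.38 * 6.383731 + 0.62 * 6.543301 = 6.482664
PP_blend = 6.482664^3 - 273.15 = 272.4335 - 273.15 = -0.72

-0.72 degC


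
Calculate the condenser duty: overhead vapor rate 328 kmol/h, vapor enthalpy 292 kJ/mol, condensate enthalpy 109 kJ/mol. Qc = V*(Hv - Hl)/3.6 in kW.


Qc = 328 * (292 - 109) / 3.6 = 328 * 183 / 3.6 = 16670

16670 kW


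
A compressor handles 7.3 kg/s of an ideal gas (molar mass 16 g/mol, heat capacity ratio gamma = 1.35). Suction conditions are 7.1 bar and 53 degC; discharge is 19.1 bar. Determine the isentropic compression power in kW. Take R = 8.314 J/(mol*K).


Isentropic work: W = m*(gamma/(gamma-1))*(R*T1/MW)*((P2/P1)^((gamma-1)/gamma) - 1)
T1 = 53 + 273.15 = 326.15 K
Pressure ratio = 19.1 / 7.1 = 2.69014
Exponent = (1.35 - 1)/1.35 = 0.259259
(P2/P1)^exp - 1 = 2.69014^0.259259 - 1 = 0.292478
W = 7.3 * 1.35 / 0.35 * 8.314 * 326.15 / 16 * 0.292478 = 1396

1396 kW


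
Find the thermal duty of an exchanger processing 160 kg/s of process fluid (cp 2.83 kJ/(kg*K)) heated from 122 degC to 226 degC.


Q = m_dot * cp * delta_T
delta_T = 226 - 122 = 104 K
Q = 160 * 2.83 * 104
= 452.8 * 104
= 47091.2 kW

47091.2 kW


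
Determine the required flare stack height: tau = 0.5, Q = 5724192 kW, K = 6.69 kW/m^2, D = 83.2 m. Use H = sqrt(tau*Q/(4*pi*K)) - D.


tau*Q/(4*pi*K) = 0.5 * 5724192 / (4 * pi * 6.69) = 34044.6
sqrt(34044.6) = 184.512
H = 184.512 - 83.2 = 101.3

101.3 m


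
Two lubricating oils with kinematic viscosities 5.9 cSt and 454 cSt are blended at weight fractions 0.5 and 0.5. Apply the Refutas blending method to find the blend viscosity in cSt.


Refutas method: VBN_i = 14.534*ln(ln(visc_i + 0.8)) + 10.975, blended linearly by mass fraction; since VBN is linear in VBI_i = ln(ln(visc_i + 0.8)) and the fractions sum to 1, blend VBI directly: visc = exp(exp(VBI_blend)) - 0.8
VBI_1 = ln(ln(5.9 + 0.8)) = 0.642962
VBI_2 = ln(ln(454 + 0.8)) = 1.81154
VBI_blend = 0.5 * 0.642962 + 0.5 * 1.81154 = 1.22725
visc_blend = exp(exp(1.22725)) - 0.8 = 29.52

29.52 cSt


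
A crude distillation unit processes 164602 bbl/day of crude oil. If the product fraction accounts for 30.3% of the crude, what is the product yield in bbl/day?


Crude throughput = 164602 bbl/day
Fraction yield = 30.3%
yield = throughput * fraction / 100
yield = 164602 * 30.3 / 100 = 49874.406

49874.406 bbl/day


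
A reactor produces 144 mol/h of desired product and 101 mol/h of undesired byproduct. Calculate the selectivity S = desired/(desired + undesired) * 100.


Selectivity = desired / (desired + undesired) * 100
Total products = 144 + 101 = 245 mol/h
S = 144 / 245 * 100
= 0.5878 * 100
= 58.78 %

58.78 %


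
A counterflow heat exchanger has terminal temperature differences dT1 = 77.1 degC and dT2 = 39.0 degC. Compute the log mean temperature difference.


LMTD = (dT1 - dT2) / ln(dT1/dT2)
= (77.1 - 39.0) / ln(77.1 / 39.0) = 38.1 / 0.681542 = 55.90

55.90 degC


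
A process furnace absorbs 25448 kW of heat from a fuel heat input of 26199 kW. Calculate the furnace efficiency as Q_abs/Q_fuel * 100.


Furnace efficiency = Q_absorbed / Q_fuel * 100
= 25448 / 26199 * 100 = 97.13

97.13 %


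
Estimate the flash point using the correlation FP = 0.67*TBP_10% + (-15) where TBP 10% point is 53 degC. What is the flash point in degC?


FP = 0.67 * 53 + (-15) = 20.51

20.51 degC


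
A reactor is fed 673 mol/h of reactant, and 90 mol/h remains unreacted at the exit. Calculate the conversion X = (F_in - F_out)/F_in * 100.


X = (F_in - F_out) / F_in * 100
Moles reacted = 673 - 90 = 583
X = 583 / 673 * 100
= 0.8663 * 100
= 86.63 %

86.63 %


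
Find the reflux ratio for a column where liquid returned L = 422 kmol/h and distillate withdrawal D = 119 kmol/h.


Reflux ratio definition: R = L / D (liquid returned / distillate withdrawn)
L = 422 kmol/h, D = 119 kmol/h
R = 422 / 119 = 3.546

3.546


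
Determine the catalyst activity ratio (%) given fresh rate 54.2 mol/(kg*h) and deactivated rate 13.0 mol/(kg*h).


Activity (%) = (rate_used / rate_fresh) * 100
rate_used = 13.0, rate_fresh = 54.2
= (13.0 / 54.2) * 100
= 0.2399 * 100 = 23.99

23.99 %


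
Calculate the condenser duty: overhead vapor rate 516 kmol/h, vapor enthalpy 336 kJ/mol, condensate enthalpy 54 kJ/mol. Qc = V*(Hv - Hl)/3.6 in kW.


Qc = 516 * (336 - 54) / 3.6 = 516 * 282 / 3.6 = 40420

40420 kW


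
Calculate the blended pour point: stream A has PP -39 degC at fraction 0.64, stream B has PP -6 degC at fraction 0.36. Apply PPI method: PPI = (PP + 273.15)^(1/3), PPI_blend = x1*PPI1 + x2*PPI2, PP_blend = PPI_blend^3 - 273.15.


PPI_1 = (-39 + 273.15)^(1/3) = 6.163557
PPI_2 = (-6 + 273.15)^(1/3) = 6.440482
PPI_blend = 0.64 * 6.163557 + 0.36 * 6.440482 = 6.26325
PP_blend = 6.26325^3 - 273.15 = 245.6967 - 273.15 = -27.45

-27.45 degC


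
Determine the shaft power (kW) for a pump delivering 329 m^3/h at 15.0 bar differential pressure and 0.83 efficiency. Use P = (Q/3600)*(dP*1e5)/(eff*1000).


Q = 329 / 3600 = 0.0913889 m^3/s
P = 0.0913889 * (15.0 * 1e5) / 0.83 / 1000 = 165.2

165.2 kW


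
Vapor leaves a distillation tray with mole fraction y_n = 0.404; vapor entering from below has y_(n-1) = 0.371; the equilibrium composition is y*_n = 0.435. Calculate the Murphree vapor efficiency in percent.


Murphree vapor efficiency: EMV = (y_n - y_(n-1)) / (y*_n - y_(n-1)) * 100
EMV = (0.404 - 0.371) / (0.435 - 0.371) * 100 = 0.033 / 0.064 * 100 = 51.56

51.56 %


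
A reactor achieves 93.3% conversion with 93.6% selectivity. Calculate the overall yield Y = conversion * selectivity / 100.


Overall yield = conversion (%) * selectivity (%) / 100
Conversion = 93.3%, Selectivity = 93.6%
Y = 93.3 * 93.6 / 100
= 87.3288 %

87.3288 %


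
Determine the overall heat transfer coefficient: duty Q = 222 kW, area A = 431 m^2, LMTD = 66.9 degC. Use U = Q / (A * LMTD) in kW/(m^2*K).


From Q = U*A*LMTD, U = Q / (A * LMTD)
U = 222 / (431 * 66.9) = 222 / 28833.9 = 0.007699

0.007699 kW/(m^2*K)


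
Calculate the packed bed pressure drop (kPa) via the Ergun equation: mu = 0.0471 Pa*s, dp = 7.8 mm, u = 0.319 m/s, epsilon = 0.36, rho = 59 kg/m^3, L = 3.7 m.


dp = 7.8 mm = 0.0078 m
Viscous term = 150*0.0471*0.319*(1-0.36)^2 / (0.0078^2*0.36^3) = 325212
Inertial term = 1.75*59*0.319^2*(1-0.36) / (0.0078*0.36^3) = 18477.8
dP/L = 325212 + 18477.8 = 343690 Pa/m
dP = 343690 * 3.7 / 1000 = 1272 kPa

1272 kPa


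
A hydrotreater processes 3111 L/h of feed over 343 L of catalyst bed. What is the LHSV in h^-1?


LHSV = volumetric feed rate / catalyst volume
= 3111 L/h / 343 L
= 9.070 h^-1

9.070 h^-1


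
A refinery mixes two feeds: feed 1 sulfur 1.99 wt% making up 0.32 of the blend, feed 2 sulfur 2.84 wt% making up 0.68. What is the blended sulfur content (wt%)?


Linear sulfur blending: S_blend = x1*S1 + x2*S2
Contribution 1: 0.32 * 1.99 = 0.6368 wt%
Contribution 2: 0.68 * 2.84 = 1.9312 wt%
S_blend = 0.6368 + 1.9312 = 2.568

2.568 wt%


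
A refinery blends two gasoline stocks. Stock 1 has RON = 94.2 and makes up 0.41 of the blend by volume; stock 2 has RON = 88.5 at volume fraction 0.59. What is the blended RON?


Linear blending: RON_blend = sum(vi * RONi)
Contribution 1: 0.41 * 94.2 = 38.622
Contribution 2: 0.59 * 88.5 = 52.215
RON_blend = 38.622 + 52.215 = 90.837

90.837


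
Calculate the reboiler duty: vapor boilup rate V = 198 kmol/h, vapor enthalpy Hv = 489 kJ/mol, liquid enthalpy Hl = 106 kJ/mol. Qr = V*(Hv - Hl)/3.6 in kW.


Qr = 198 * (489 - 106) / 3.6 = 198 * 383 / 3.6 = 21060

21060 kW


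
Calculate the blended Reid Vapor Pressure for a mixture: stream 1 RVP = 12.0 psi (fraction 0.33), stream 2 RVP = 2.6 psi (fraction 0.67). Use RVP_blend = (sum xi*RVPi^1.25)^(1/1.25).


Chevron index: RVP_blend = (sum xi*RVPi^1.25)^(1/1.25)
RVP^1.25 terms: 0.33 * 12.0^1.25 + 0.67 * 2.6^1.25 = 9.58242
RVP_blend = 9.58242^(1/1.25) = 6.098

6.098 psi


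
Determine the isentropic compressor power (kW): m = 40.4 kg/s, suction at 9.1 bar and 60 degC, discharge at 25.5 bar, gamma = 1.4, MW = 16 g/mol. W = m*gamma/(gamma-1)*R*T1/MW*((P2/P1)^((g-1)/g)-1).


Isentropic work: W = m*(gamma/(gamma-1))*(R*T1/MW)*((P2/P1)^((gamma-1)/gamma) - 1)
T1 = 60 + 273.15 = 333.15 K
Pressure ratio = 25.5 / 9.1 = 2.8022
Exponent = (1.4 - 1)/1.4 = 0.285714
(P2/P1)^exp - 1 = 2.8022^0.285714 - 1 = 0.342322
W = 40.4 * 1.4 / 0.4 * 8.314 * 333.15 / 16 * 0.342322 = 8379

8379 kW


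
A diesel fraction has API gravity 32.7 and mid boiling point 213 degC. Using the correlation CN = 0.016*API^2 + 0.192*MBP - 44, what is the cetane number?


CN = 0.016 * 32.7^2 + 0.192 * 213 - 44
CN = 17.10864 + 40.896 - 44 = 14.00464

14.00464


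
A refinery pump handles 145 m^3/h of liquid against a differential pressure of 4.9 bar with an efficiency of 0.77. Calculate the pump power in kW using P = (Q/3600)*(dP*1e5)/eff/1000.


Q = 145 / 3600 = 0.0402778 m^3/s
P = 0.0402778 * (4.9 * 1e5) / 0.77 / 1000 = 25.63

25.63 kW


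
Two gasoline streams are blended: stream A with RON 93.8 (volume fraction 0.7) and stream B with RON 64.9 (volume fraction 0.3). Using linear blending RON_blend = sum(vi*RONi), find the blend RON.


Linear blending: RON_blend = sum(vi * RONi)
Contribution 1: 0.7 * 93.8 = 65.66
Contribution 2: 0.3 * 64.9 = 19.47
RON_blend = 65.66 + 19.47 = 85.13

85.13


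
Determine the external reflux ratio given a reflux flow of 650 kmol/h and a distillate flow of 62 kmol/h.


Reflux ratio definition: R = L / D (liquid returned / distillate withdrawn)
L = 650 kmol/h, D = 62 kmol/h
R = 650 / 62 = 10.48

10.48


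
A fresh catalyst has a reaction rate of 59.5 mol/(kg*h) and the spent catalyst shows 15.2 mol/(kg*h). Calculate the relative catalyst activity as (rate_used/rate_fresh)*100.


Activity (%) = (rate_used / rate_fresh) * 100
rate_used = 15.2, rate_fresh = 59.5
= (15.2 / 59.5) * 100
= 0.2555 * 100 = 25.55

25.55 %


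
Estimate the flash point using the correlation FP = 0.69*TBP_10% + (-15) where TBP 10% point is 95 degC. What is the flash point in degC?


FP = 0.69 * 95 + (-15) = 50.55

50.55 degC


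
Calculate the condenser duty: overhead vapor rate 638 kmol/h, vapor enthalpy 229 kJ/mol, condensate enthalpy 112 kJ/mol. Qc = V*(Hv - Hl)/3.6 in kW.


Qc = 638 * (229 - 112) / 3.6 = 638 * 117 / 3.6 = 20740

20740 kW


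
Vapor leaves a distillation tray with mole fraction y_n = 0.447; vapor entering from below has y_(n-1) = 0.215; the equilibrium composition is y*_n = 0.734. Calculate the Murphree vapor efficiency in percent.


Murphree vapor efficiency: EMV = (y_n - y_(n-1)) / (y*_n - y_(n-1)) * 100
EMV = (0.447 - 0.215) / (0.734 - 0.215) * 100 = 0.232 / 0.519 * 100 = 44.70

44.70 %


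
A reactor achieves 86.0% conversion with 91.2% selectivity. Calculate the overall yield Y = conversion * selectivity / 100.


Overall yield = conversion (%) * selectivity (%) / 100
Conversion = 86.0%, Selectivity = 91.2%
Y = 86.0 * 91.2 / 100
= 78.432 %

78.432 %


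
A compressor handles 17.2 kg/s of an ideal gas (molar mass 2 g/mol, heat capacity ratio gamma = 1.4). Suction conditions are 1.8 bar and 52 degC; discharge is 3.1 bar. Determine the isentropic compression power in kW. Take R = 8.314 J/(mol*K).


Isentropic work: W = m*(gamma/(gamma-1))*(R*T1/MW)*((P2/P1)^((gamma-1)/gamma) - 1)
T1 = 52 + 273.15 = 325.15 K
Pressure ratio = 3.1 / 1.8 = 1.72222
Exponent = (1.4 - 1)/1.4 = 0.285714
(P2/P1)^exp - 1 = 1.72222^0.285714 - 1 = 0.16803
W = 17.2 * 1.4 / 0.4 * 8.314 * 325.15 / 2 * 0.16803 = 13670

13670 kW


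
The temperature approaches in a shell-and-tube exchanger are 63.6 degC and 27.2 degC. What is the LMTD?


LMTD = (dT1 - dT2) / ln(dT1/dT2)
= (63.6 - 27.2) / ln(63.6 / 27.2) = 36.4 / 0.849396 = 42.85

42.85 degC


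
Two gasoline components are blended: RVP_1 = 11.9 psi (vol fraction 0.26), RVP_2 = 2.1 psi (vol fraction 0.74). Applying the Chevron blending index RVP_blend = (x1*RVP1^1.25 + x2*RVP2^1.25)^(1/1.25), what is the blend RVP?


Chevron index: RVP_blend = (sum xi*RVPi^1.25)^(1/1.25)
RVP^1.25 terms: 0.26 * 11.9^1.25 + 0.74 * 2.1^1.25 = 7.61726
RVP_blend = 7.61726^(1/1.25) = 5.075

5.075 psi


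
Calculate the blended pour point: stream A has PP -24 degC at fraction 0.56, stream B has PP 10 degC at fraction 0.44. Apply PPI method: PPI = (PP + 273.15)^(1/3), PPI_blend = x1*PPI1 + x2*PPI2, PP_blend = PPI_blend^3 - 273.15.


PPI_1 = (-24 + 273.15)^(1/3) = 6.292458
PPI_2 = (10 + 273.15)^(1/3) = 6.566574
PPI_blend = 0.56 * 6.292458 + 0.44 * 6.566574 = 6.413069
PP_blend = 6.413069^3 - 273.15 = 263.7532 - 273.15 = -9.4

-9.4 degC


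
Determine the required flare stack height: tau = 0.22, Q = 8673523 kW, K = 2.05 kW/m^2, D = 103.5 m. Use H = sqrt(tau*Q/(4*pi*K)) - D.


tau*Q/(4*pi*K) = 0.22 * 8673523 / (4 * pi * 2.05) = 74072.1
sqrt(74072.1) = 272.162
H = 272.162 - 103.5 = 168.7

168.7 m


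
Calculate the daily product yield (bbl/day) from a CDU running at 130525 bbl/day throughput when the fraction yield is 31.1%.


Crude throughput = 130525 bbl/day
Fraction yield = 31.1%
yield = throughput * fraction / 100
yield = 130525 * 31.1 / 100 = 40593.275

40593.275 bbl/day


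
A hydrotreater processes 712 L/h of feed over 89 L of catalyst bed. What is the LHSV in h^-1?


LHSV = volumetric feed rate / catalyst volume
= 712 L/h / 89 L
= 8.000 h^-1

8.000 h^-1


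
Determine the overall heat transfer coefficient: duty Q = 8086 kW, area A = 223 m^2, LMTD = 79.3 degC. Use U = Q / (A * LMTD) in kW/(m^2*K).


From Q = U*A*LMTD, U = Q / (A * LMTD)
U = 8086 / (223 * 79.3) = 8086 / 17683.9 = 0.4573

0.4573 kW/(m^2*K)


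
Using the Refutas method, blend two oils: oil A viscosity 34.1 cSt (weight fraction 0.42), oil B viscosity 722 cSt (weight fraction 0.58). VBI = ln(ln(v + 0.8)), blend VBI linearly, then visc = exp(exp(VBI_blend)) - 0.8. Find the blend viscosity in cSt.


Refutas method: VBN_i = 14.534*ln(ln(visc_i + 0.8)) + 10.975, blended linearly by mass fraction; since VBN is linear in VBI_i = ln(ln(visc_i + 0.8)) and the fractions sum to 1, blend VBI directly: visc = exp(exp(VBI_blend)) - 0.8
VBI_1 = ln(ln(34.1 + 0.8)) = 1.26765
VBI_2 = ln(ln(722 + 0.8)) = 1.88451
VBI_blend = 0.42 * 1.26765 + 0.58 * 1.88451 = 1.62543
visc_blend = exp(exp(1.62543)) - 0.8 = 160.1

160.1 cSt


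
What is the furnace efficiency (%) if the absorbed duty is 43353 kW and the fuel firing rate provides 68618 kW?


Furnace efficiency = Q_absorbed / Q_fuel * 100
= 43353 / 68618 * 100 = 63.18

63.18 %


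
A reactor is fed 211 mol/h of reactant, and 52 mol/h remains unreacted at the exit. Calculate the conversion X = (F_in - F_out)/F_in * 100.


X = (F_in - F_out) / F_in * 100
Moles reacted = 211 - 52 = 159
X = 159 / 211 * 100
= 0.7536 * 100
= 75.36 %

75.36 %


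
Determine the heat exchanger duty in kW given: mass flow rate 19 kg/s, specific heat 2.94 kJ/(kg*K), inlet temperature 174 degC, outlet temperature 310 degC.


Q = m_dot * cp * delta_T
delta_T = 310 - 174 = 136 K
Q = 19 * 2.94 * 136
= 55.86 * 136
= 7596.96 kW

7596.96 kW


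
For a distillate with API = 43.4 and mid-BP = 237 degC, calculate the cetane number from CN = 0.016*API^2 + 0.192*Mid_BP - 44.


CN = 0.016 * 43.4^2 + 0.192 * 237 - 44
CN = 30.13696 + 45.504 - 44 = 31.64096

31.64096


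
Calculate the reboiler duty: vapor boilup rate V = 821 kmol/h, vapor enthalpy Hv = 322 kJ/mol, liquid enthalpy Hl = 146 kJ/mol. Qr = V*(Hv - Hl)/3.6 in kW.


Qr = 821 * (322 - 146) / 3.6 = 821 * 176 / 3.6 = 40140

40140 kW


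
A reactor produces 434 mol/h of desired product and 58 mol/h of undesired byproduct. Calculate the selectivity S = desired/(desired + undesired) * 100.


Selectivity = desired / (desired + undesired) * 100
Total products = 434 + 58 = 492 mol/h
S = 434 / 492 * 100
= 0.8821 * 100
= 88.21 %

88.21 %


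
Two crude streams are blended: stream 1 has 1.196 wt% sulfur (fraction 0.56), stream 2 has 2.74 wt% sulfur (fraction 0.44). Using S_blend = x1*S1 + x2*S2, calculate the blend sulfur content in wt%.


Linear sulfur blending: S_blend = x1*S1 + x2*S2
Contribution 1: 0.56 * 1.196 = 0.66976 wt%
Contribution 2: 0.44 * 2.74 = 1.2056 wt%
S_blend = 0.66976 + 1.2056 = 1.87536

1.87536 wt%


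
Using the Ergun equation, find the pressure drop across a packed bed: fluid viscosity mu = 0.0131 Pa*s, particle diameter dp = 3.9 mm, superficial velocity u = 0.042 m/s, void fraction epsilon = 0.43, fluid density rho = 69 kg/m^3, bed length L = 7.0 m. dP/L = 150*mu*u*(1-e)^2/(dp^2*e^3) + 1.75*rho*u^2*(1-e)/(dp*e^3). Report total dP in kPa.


dp = 3.9 mm = 0.0039 m
Viscous term = 150*0.0131*0.042*(1-0.43)^2 / (0.0039^2*0.43^3) = 22173.1
Inertial term = 1.75*69*0.042^2*(1-0.43) / (0.0039*0.43^3) = 391.553
dP/L = 22173.1 + 391.553 = 22564.7 Pa/m
dP = 22564.7 * 7.0 / 1000 = 158.0 kPa

158.0 kPa


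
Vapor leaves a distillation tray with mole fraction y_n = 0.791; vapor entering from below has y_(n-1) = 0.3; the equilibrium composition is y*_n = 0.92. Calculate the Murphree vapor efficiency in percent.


Murphree vapor efficiency: EMV = (y_n - y_(n-1)) / (y*_n - y_(n-1)) * 100
EMV = (0.791 - 0.3) / (0.92 - 0.3) * 100 = 0.491 / 0.62 * 100 = 79.19

79.19 %


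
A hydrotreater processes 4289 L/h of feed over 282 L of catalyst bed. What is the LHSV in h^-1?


LHSV = volumetric feed rate / catalyst volume
= 4289 L/h / 282 L
= 15.21 h^-1

15.21 h^-1


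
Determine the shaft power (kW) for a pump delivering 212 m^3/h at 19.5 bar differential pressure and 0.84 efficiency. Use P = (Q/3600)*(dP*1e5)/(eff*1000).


Q = 212 / 3600 = 0.0588889 m^3/s
P = 0.0588889 * (19.5 * 1e5) / 0.84 / 1000 = 136.7

136.7 kW


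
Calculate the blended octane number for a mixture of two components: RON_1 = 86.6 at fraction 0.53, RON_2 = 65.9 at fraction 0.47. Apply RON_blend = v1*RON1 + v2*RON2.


Linear blending: RON_blend = sum(vi * RONi)
Contribution 1: 0.53 * 86.6 = 45.898
Contribution 2: 0.47 * 65.9 = 30.973
RON_blend = 45.898 + 30.973 = 76.871

76.871


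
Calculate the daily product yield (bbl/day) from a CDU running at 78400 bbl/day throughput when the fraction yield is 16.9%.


Crude throughput = 78400 bbl/day
Fraction yield = 16.9%
yield = throughput * fraction / 100
yield = 78400 * 16.9 / 100 = 13249.6

13249.6 bbl/day


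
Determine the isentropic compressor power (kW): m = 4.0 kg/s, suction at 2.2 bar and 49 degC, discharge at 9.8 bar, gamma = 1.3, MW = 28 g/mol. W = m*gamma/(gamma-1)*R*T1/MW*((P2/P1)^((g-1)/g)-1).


Isentropic work: W = m*(gamma/(gamma-1))*(R*T1/MW)*((P2/P1)^((gamma-1)/gamma) - 1)
T1 = 49 + 273.15 = 322.15 K
Pressure ratio = 9.8 / 2.2 = 4.45455
Exponent = (1.3 - 1)/1.3 = 0.230769
(P2/P1)^exp - 1 = 4.45455^0.230769 - 1 = 0.41164
W = 4.0 * 1.3 / 0.3 * 8.314 * 322.15 / 28 * 0.41164 = 682.5

682.5 kW
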